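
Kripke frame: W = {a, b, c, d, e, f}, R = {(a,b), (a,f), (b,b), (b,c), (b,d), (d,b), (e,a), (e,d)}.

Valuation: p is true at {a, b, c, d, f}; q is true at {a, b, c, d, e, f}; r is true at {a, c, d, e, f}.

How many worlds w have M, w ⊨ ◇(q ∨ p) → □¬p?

2

a: ◇(q ∨ p) is T, □¬p is F. ✗
b: ◇(q ∨ p) is T, □¬p is F. ✗
c: ◇(q ∨ p) is F, □¬p is T. ✓
d: ◇(q ∨ p) is T, □¬p is F. ✗
e: ◇(q ∨ p) is T, □¬p is F. ✗
f: ◇(q ∨ p) is F, □¬p is T. ✓
Satisfying worlds: {c, f}.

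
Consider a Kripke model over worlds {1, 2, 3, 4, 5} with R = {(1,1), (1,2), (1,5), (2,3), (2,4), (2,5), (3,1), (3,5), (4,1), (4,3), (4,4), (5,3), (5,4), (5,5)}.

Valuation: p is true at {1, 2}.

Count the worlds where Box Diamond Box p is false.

5

1: successors {1, 2, 5}; Diamond Box p there: 1:F, 2:F, 5:F. ✗
2: successors {3, 4, 5}; Diamond Box p there: 3:F, 4:F, 5:F. ✗
3: successors {1, 5}; Diamond Box p there: 1:F, 5:F. ✗
4: successors {1, 3, 4}; Diamond Box p there: 1:F, 3:F, 4:F. ✗
5: successors {3, 4, 5}; Diamond Box p there: 3:F, 4:F, 5:F. ✗
Satisfying worlds: ∅.
So Box Diamond Box p fails at the other 5 worlds.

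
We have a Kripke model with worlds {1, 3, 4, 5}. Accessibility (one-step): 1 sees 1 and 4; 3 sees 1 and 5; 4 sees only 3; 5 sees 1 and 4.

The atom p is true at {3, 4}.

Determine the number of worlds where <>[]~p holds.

1

1: successors {1, 4}; []~p there: 1:F, 4:F. ✗
3: successors {1, 5}; []~p there: 1:F, 5:F. ✗
4: successors {3}; []~p there: 3:T. ✓
5: successors {1, 4}; []~p there: 1:F, 4:F. ✗
Satisfying worlds: {4}.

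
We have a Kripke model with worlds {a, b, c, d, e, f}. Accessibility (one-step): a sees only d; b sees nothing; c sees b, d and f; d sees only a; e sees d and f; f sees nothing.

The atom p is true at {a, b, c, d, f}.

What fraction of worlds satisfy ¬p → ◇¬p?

a: ¬p is F, ◇¬p is F. ✓
b: ¬p is F, ◇¬p is F. ✓
c: ¬p is F, ◇¬p is F. ✓
d: ¬p is F, ◇¬p is F. ✓
e: ¬p is T, ◇¬p is F. ✗
f: ¬p is F, ◇¬p is F. ✓
That's 5 of 6 worlds, so 5/6.

5/6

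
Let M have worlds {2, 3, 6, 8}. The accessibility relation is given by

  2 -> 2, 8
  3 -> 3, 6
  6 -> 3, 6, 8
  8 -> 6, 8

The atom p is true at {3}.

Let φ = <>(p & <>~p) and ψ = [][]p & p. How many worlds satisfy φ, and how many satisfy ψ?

2 and 0

For <>(p & <>~p):
2: successors {2, 8}; p & <>~p there: 2:F, 8:F. ✗
3: successors {3, 6}; p & <>~p there: 3:T, 6:F. ✓
6: successors {3, 6, 8}; p & <>~p there: 3:T, 6:F, 8:F. ✓
8: successors {6, 8}; p & <>~p there: 6:F, 8:F. ✗
— 2 worlds.
For [][]p & p:
2: [][]p is F, p is F. ✗
3: [][]p is F, p is T. ✗
6: [][]p is F, p is F. ✗
8: [][]p is F, p is F. ✗
— 0 worlds.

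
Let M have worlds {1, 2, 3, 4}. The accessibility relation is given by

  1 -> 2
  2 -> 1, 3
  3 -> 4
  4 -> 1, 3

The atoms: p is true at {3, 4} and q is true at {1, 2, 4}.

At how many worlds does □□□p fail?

4

1: successors {2}; □□p there: 2:F. ✗
2: successors {1, 3}; □□p there: 1:F, 3:F. ✗
3: successors {4}; □□p there: 4:F. ✗
4: successors {1, 3}; □□p there: 1:F, 3:F. ✗
Satisfying worlds: ∅.
So □□□p fails at the other 4 worlds.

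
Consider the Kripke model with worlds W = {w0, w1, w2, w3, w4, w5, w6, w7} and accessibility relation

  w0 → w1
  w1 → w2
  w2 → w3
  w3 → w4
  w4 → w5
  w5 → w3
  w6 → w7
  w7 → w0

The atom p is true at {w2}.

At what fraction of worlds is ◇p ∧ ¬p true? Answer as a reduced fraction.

w0: ◇p is F, ¬p is T. ✗
w1: ◇p is T, ¬p is T. ✓
w2: ◇p is F, ¬p is F. ✗
w3: ◇p is F, ¬p is T. ✗
w4: ◇p is F, ¬p is T. ✗
w5: ◇p is F, ¬p is T. ✗
w6: ◇p is F, ¬p is T. ✗
w7: ◇p is F, ¬p is T. ✗
That's 1 of 8 worlds, so 1/8.

1/8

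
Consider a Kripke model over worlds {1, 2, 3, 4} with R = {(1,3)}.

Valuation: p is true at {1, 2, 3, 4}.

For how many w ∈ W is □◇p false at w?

1: successors {3}; ◇p there: 3:F. ✗
2: no successors, so □◇p holds vacuously. ✓
3: no successors, so □◇p holds vacuously. ✓
4: no successors, so □◇p holds vacuously. ✓
Satisfying worlds: {2, 3, 4}.
So □◇p fails at the other 1 world.

1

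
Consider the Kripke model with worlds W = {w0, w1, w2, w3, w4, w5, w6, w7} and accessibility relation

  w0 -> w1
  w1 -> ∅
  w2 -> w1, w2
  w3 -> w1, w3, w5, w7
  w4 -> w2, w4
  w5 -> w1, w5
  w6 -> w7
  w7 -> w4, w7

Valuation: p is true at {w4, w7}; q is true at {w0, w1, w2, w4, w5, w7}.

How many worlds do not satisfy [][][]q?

1

w0: successors {w1}; [][]q there: w1:T. ✓
w1: no successors, so [][][]q holds vacuously. ✓
w2: successors {w1, w2}; [][]q there: w1:T, w2:T. ✓
w3: successors {w1, w3, w5, w7}; [][]q there: w1:T, w3:F, w5:T, w7:T. ✗
w4: successors {w2, w4}; [][]q there: w2:T, w4:T. ✓
w5: successors {w1, w5}; [][]q there: w1:T, w5:T. ✓
w6: successors {w7}; [][]q there: w7:T. ✓
w7: successors {w4, w7}; [][]q there: w4:T, w7:T. ✓
Satisfying worlds: {w0, w1, w2, w4, w5, w6, w7}.
So [][][]q fails at the other 1 world.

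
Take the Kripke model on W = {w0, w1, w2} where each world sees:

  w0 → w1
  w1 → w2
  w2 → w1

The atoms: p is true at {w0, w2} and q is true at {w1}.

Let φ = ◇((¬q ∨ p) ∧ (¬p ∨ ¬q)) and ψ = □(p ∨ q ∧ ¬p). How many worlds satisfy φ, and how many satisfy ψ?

1 and 3

For ◇((¬q ∨ p) ∧ (¬p ∨ ¬q)):
w0: successors {w1}; (¬q ∨ p) ∧ (¬p ∨ ¬q) there: w1:F. ✗
w1: successors {w2}; (¬q ∨ p) ∧ (¬p ∨ ¬q) there: w2:T. ✓
w2: successors {w1}; (¬q ∨ p) ∧ (¬p ∨ ¬q) there: w1:F. ✗
— 1 world.
For □(p ∨ q ∧ ¬p):
w0: successors {w1}; p ∨ q ∧ ¬p there: w1:T. ✓
w1: successors {w2}; p ∨ q ∧ ¬p there: w2:T. ✓
w2: successors {w1}; p ∨ q ∧ ¬p there: w1:T. ✓
— 3 worlds.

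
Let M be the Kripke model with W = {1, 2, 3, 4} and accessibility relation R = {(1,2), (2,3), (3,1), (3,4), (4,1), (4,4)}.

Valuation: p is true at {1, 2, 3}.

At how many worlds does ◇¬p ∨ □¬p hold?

2

1: ◇¬p is F, □¬p is F. ✗
2: ◇¬p is F, □¬p is F. ✗
3: ◇¬p is T, □¬p is F. ✓
4: ◇¬p is T, □¬p is F. ✓
Satisfying worlds: {3, 4}.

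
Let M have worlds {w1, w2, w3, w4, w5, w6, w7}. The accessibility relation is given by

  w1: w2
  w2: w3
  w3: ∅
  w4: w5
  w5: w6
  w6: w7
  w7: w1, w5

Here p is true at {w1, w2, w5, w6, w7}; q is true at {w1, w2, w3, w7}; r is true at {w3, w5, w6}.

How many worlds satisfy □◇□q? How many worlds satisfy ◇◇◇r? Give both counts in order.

For □◇□q:
w1: successors {w2}; ◇□q there: w2:T. ✓
w2: successors {w3}; ◇□q there: w3:F. ✗
w3: no successors, so □◇□q holds vacuously. ✓
w4: successors {w5}; ◇□q there: w5:T. ✓
w5: successors {w6}; ◇□q there: w6:F. ✗
w6: successors {w7}; ◇□q there: w7:T. ✓
w7: successors {w1, w5}; ◇□q there: w1:T, w5:T. ✓
— 5 worlds.
For ◇◇◇r:
w1: successors {w2}; ◇◇r there: w2:F. ✗
w2: successors {w3}; ◇◇r there: w3:F. ✗
w3: no successors, so ◇◇◇r fails. ✗
w4: successors {w5}; ◇◇r there: w5:F. ✗
w5: successors {w6}; ◇◇r there: w6:T. ✓
w6: successors {w7}; ◇◇r there: w7:T. ✓
w7: successors {w1, w5}; ◇◇r there: w1:T, w5:F. ✓
— 3 worlds.

5 and 3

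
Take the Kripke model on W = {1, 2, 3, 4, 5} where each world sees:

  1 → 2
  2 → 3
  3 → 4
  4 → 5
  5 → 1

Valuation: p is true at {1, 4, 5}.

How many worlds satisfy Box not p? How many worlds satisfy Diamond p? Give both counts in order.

For Box not p:
1: successors {2}; not p there: 2:T. ✓
2: successors {3}; not p there: 3:T. ✓
3: successors {4}; not p there: 4:F. ✗
4: successors {5}; not p there: 5:F. ✗
5: successors {1}; not p there: 1:F. ✗
— 2 worlds.
For Diamond p:
1: successors {2}; p there: 2:F. ✗
2: successors {3}; p there: 3:F. ✗
3: successors {4}; p there: 4:T. ✓
4: successors {5}; p there: 5:T. ✓
5: successors {1}; p there: 1:T. ✓
— 3 worlds.

2 and 3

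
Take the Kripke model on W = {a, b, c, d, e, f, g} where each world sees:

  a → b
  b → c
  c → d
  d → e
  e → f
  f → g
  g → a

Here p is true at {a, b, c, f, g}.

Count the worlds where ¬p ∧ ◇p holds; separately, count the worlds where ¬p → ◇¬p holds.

For ¬p ∧ ◇p:
a: ¬p is F, ◇p is T. ✗
b: ¬p is F, ◇p is T. ✗
c: ¬p is F, ◇p is F. ✗
d: ¬p is T, ◇p is F. ✗
e: ¬p is T, ◇p is T. ✓
f: ¬p is F, ◇p is T. ✗
g: ¬p is F, ◇p is T. ✗
— 1 world.
For ¬p → ◇¬p:
a: ¬p is F, ◇¬p is F. ✓
b: ¬p is F, ◇¬p is F. ✓
c: ¬p is F, ◇¬p is T. ✓
d: ¬p is T, ◇¬p is T. ✓
e: ¬p is T, ◇¬p is F. ✗
f: ¬p is F, ◇¬p is F. ✓
g: ¬p is F, ◇¬p is F. ✓
— 6 worlds.

1 and 6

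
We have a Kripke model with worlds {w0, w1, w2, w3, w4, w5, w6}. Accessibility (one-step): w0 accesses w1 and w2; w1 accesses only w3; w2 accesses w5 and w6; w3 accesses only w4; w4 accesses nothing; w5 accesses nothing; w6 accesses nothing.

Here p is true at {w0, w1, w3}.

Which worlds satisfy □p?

{w1, w4, w5, w6}

w0: successors {w1, w2}; p there: w1:T, w2:F. ✗
w1: successors {w3}; p there: w3:T. ✓
w2: successors {w5, w6}; p there: w5:F, w6:F. ✗
w3: successors {w4}; p there: w4:F. ✗
w4: no successors, so □p holds vacuously. ✓
w5: no successors, so □p holds vacuously. ✓
w6: no successors, so □p holds vacuously. ✓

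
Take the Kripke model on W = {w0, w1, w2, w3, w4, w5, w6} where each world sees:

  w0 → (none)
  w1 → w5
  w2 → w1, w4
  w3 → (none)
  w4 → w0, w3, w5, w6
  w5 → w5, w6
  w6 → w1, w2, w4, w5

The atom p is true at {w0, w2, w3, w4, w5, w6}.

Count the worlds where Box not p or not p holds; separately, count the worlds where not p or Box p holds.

For Box not p or not p:
w0: Box not p is T, not p is F. ✓
w1: Box not p is F, not p is T. ✓
w2: Box not p is F, not p is F. ✗
w3: Box not p is T, not p is F. ✓
w4: Box not p is F, not p is F. ✗
w5: Box not p is F, not p is F. ✗
w6: Box not p is F, not p is F. ✗
— 3 worlds.
For not p or Box p:
w0: not p is F, Box p is T. ✓
w1: not p is T, Box p is T. ✓
w2: not p is F, Box p is F. ✗
w3: not p is F, Box p is T. ✓
w4: not p is F, Box p is T. ✓
w5: not p is F, Box p is T. ✓
w6: not p is F, Box p is F. ✗
— 5 worlds.

3 and 5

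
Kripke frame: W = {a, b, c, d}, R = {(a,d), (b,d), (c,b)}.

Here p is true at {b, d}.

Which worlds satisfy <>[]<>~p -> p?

{b, c, d}

a: <>[]<>~p is T, p is F. ✗
b: <>[]<>~p is T, p is T. ✓
c: <>[]<>~p is F, p is F. ✓
d: <>[]<>~p is F, p is T. ✓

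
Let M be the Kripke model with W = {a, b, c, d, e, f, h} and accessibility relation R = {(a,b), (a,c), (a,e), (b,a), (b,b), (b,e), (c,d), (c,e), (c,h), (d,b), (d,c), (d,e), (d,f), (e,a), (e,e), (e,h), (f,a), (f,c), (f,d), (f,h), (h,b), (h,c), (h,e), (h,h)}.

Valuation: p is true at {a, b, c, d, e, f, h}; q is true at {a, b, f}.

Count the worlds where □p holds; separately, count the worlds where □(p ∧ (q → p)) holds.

For □p:
a: successors {b, c, e}; p there: b:T, c:T, e:T. ✓
b: successors {a, b, e}; p there: a:T, b:T, e:T. ✓
c: successors {d, e, h}; p there: d:T, e:T, h:T. ✓
d: successors {b, c, e, f}; p there: b:T, c:T, e:T, f:T. ✓
e: successors {a, e, h}; p there: a:T, e:T, h:T. ✓
f: successors {a, c, d, h}; p there: a:T, c:T, d:T, h:T. ✓
h: successors {b, c, e, h}; p there: b:T, c:T, e:T, h:T. ✓
— 7 worlds.
For □(p ∧ (q → p)):
a: successors {b, c, e}; p ∧ (q → p) there: b:T, c:T, e:T. ✓
b: successors {a, b, e}; p ∧ (q → p) there: a:T, b:T, e:T. ✓
c: successors {d, e, h}; p ∧ (q → p) there: d:T, e:T, h:T. ✓
d: successors {b, c, e, f}; p ∧ (q → p) there: b:T, c:T, e:T, f:T. ✓
e: successors {a, e, h}; p ∧ (q → p) there: a:T, e:T, h:T. ✓
f: successors {a, c, d, h}; p ∧ (q → p) there: a:T, c:T, d:T, h:T. ✓
h: successors {b, c, e, h}; p ∧ (q → p) there: b:T, c:T, e:T, h:T. ✓
— 7 worlds.

7 and 7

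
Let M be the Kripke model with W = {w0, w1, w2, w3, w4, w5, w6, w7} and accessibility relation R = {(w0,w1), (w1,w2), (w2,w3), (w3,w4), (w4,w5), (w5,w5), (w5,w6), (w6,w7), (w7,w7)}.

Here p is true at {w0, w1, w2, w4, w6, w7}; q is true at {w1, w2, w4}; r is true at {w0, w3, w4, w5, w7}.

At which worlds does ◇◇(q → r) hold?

{w1, w2, w3, w4, w5, w6, w7}

w0: successors {w1}; ◇(q → r) there: w1:F. ✗
w1: successors {w2}; ◇(q → r) there: w2:T. ✓
w2: successors {w3}; ◇(q → r) there: w3:T. ✓
w3: successors {w4}; ◇(q → r) there: w4:T. ✓
w4: successors {w5}; ◇(q → r) there: w5:T. ✓
w5: successors {w5, w6}; ◇(q → r) there: w5:T, w6:T. ✓
w6: successors {w7}; ◇(q → r) there: w7:T. ✓
w7: successors {w7}; ◇(q → r) there: w7:T. ✓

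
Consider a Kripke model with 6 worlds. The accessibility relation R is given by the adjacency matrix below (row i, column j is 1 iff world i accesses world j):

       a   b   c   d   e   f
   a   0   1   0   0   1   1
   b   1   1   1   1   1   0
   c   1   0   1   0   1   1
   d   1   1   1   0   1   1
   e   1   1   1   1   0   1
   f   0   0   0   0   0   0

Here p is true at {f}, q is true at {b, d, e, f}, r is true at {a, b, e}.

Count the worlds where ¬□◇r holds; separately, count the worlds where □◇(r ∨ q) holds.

For ¬□◇r:
a: □◇r is F. ✓
b: □◇r is T. ✗
c: □◇r is F. ✓
d: □◇r is F. ✓
e: □◇r is F. ✓
f: □◇r is T. ✗
— 4 worlds.
For □◇(r ∨ q):
a: successors {b, e, f}; ◇(r ∨ q) there: b:T, e:T, f:F. ✗
b: successors {a, b, c, d, e}; ◇(r ∨ q) there: a:T, b:T, c:T, d:T, e:T. ✓
c: successors {a, c, e, f}; ◇(r ∨ q) there: a:T, c:T, e:T, f:F. ✗
d: successors {a, b, c, e, f}; ◇(r ∨ q) there: a:T, b:T, c:T, e:T, f:F. ✗
e: successors {a, b, c, d, f}; ◇(r ∨ q) there: a:T, b:T, c:T, d:T, f:F. ✗
f: no successors, so □◇(r ∨ q) holds vacuously. ✓
— 2 worlds.

4 and 2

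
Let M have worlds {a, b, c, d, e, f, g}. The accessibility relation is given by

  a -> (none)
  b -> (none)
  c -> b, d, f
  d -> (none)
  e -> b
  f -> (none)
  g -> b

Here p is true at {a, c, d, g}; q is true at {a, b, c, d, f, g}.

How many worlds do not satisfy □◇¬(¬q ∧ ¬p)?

3

a: no successors, so □◇¬(¬q ∧ ¬p) holds vacuously. ✓
b: no successors, so □◇¬(¬q ∧ ¬p) holds vacuously. ✓
c: successors {b, d, f}; ◇¬(¬q ∧ ¬p) there: b:F, d:F, f:F. ✗
d: no successors, so □◇¬(¬q ∧ ¬p) holds vacuously. ✓
e: successors {b}; ◇¬(¬q ∧ ¬p) there: b:F. ✗
f: no successors, so □◇¬(¬q ∧ ¬p) holds vacuously. ✓
g: successors {b}; ◇¬(¬q ∧ ¬p) there: b:F. ✗
Satisfying worlds: {a, b, d, f}.
So □◇¬(¬q ∧ ¬p) fails at the other 3 worlds.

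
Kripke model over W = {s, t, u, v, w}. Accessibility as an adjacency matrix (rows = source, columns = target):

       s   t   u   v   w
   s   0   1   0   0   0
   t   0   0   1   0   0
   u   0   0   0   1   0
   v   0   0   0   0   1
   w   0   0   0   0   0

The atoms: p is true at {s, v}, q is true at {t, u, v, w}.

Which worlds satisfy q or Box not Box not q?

s: q is F, Box not Box not q is T. ✓
t: q is T, Box not Box not q is T. ✓
u: q is T, Box not Box not q is T. ✓
v: q is T, Box not Box not q is F. ✓
w: q is T, Box not Box not q is T. ✓

{s, t, u, v, w}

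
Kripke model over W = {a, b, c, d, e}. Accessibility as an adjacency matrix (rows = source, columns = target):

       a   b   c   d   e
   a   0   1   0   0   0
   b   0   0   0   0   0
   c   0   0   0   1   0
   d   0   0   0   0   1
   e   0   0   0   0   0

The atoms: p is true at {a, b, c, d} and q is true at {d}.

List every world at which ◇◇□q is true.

{c}

a: successors {b}; ◇□q there: b:F. ✗
b: no successors, so ◇◇□q fails. ✗
c: successors {d}; ◇□q there: d:T. ✓
d: successors {e}; ◇□q there: e:F. ✗
e: no successors, so ◇◇□q fails. ✗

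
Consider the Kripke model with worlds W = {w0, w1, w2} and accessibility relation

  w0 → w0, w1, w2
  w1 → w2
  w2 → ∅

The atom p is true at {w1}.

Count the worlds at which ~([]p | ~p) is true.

1

w0: []p | ~p is T. ✗
w1: []p | ~p is F. ✓
w2: []p | ~p is T. ✗
Satisfying worlds: {w1}.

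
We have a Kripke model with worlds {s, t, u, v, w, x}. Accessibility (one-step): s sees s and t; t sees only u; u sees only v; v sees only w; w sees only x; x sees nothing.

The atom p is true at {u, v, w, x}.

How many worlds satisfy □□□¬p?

s: successors {s, t}; □□¬p there: s:F, t:F. ✗
t: successors {u}; □□¬p there: u:F. ✗
u: successors {v}; □□¬p there: v:F. ✗
v: successors {w}; □□¬p there: w:T. ✓
w: successors {x}; □□¬p there: x:T. ✓
x: no successors, so □□□¬p holds vacuously. ✓
Satisfying worlds: {v, w, x}.

3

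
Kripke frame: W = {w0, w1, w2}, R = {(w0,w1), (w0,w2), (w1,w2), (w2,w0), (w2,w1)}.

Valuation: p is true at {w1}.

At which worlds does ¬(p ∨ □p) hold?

w0: p ∨ □p is F. ✓
w1: p ∨ □p is T. ✗
w2: p ∨ □p is F. ✓

{w0, w2}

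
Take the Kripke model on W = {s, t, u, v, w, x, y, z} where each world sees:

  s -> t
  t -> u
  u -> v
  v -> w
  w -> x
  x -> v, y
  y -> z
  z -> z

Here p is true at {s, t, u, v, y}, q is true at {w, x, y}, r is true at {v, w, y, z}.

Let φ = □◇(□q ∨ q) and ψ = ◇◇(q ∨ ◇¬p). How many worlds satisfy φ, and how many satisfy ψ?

For □◇(□q ∨ q):
s: successors {t}; ◇(□q ∨ q) there: t:F. ✗
t: successors {u}; ◇(□q ∨ q) there: u:T. ✓
u: successors {v}; ◇(□q ∨ q) there: v:T. ✓
v: successors {w}; ◇(□q ∨ q) there: w:T. ✓
w: successors {x}; ◇(□q ∨ q) there: x:T. ✓
x: successors {v, y}; ◇(□q ∨ q) there: v:T, y:F. ✗
y: successors {z}; ◇(□q ∨ q) there: z:F. ✗
z: successors {z}; ◇(□q ∨ q) there: z:F. ✗
— 4 worlds.
For ◇◇(q ∨ ◇¬p):
s: successors {t}; ◇(q ∨ ◇¬p) there: t:F. ✗
t: successors {u}; ◇(q ∨ ◇¬p) there: u:T. ✓
u: successors {v}; ◇(q ∨ ◇¬p) there: v:T. ✓
v: successors {w}; ◇(q ∨ ◇¬p) there: w:T. ✓
w: successors {x}; ◇(q ∨ ◇¬p) there: x:T. ✓
x: successors {v, y}; ◇(q ∨ ◇¬p) there: v:T, y:T. ✓
y: successors {z}; ◇(q ∨ ◇¬p) there: z:T. ✓
z: successors {z}; ◇(q ∨ ◇¬p) there: z:T. ✓
— 7 worlds.

4 and 7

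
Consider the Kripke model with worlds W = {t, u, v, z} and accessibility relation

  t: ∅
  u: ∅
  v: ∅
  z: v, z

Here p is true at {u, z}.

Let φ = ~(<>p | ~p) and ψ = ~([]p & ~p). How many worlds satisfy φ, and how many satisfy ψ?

1 and 2

For ~(<>p | ~p):
t: <>p | ~p is T. ✗
u: <>p | ~p is F. ✓
v: <>p | ~p is T. ✗
z: <>p | ~p is T. ✗
— 1 world.
For ~([]p & ~p):
t: []p & ~p is T. ✗
u: []p & ~p is F. ✓
v: []p & ~p is T. ✗
z: []p & ~p is F. ✓
— 2 worlds.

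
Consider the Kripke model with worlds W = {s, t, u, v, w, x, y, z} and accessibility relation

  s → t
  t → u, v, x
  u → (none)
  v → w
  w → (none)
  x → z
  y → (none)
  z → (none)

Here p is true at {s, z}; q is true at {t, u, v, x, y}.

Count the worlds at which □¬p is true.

s: successors {t}; ¬p there: t:T. ✓
t: successors {u, v, x}; ¬p there: u:T, v:T, x:T. ✓
u: no successors, so □¬p holds vacuously. ✓
v: successors {w}; ¬p there: w:T. ✓
w: no successors, so □¬p holds vacuously. ✓
x: successors {z}; ¬p there: z:F. ✗
y: no successors, so □¬p holds vacuously. ✓
z: no successors, so □¬p holds vacuously. ✓
Satisfying worlds: {s, t, u, v, w, y, z}.

7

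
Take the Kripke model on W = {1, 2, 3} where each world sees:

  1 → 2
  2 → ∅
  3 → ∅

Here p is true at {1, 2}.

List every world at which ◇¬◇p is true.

1: successors {2}; ¬◇p there: 2:T. ✓
2: no successors, so ◇¬◇p fails. ✗
3: no successors, so ◇¬◇p fails. ✗

{1}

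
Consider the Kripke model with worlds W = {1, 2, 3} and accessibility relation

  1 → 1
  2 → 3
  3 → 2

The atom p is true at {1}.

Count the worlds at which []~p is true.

1: successors {1}; ~p there: 1:F. ✗
2: successors {3}; ~p there: 3:T. ✓
3: successors {2}; ~p there: 2:T. ✓
Satisfying worlds: {2, 3}.

2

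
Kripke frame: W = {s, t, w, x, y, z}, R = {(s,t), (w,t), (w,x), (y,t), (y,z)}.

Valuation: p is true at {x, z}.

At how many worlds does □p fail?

s: successors {t}; p there: t:F. ✗
t: no successors, so □p holds vacuously. ✓
w: successors {t, x}; p there: t:F, x:T. ✗
x: no successors, so □p holds vacuously. ✓
y: successors {t, z}; p there: t:F, z:T. ✗
z: no successors, so □p holds vacuously. ✓
Satisfying worlds: {t, x, z}.
So □p fails at the other 3 worlds.

3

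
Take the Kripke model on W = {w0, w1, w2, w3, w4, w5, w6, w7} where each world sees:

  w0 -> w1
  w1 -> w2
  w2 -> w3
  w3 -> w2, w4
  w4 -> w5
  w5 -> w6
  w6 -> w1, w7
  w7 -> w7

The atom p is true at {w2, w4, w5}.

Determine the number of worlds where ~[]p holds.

w0: []p is F. ✓
w1: []p is T. ✗
w2: []p is F. ✓
w3: []p is T. ✗
w4: []p is T. ✗
w5: []p is F. ✓
w6: []p is F. ✓
w7: []p is F. ✓
Satisfying worlds: {w0, w2, w5, w6, w7}.

5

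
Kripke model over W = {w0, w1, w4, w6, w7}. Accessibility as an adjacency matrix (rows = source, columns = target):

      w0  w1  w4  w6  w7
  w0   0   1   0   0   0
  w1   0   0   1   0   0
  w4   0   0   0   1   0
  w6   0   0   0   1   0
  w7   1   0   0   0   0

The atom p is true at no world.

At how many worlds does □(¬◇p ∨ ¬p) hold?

w0: successors {w1}; ¬◇p ∨ ¬p there: w1:T. ✓
w1: successors {w4}; ¬◇p ∨ ¬p there: w4:T. ✓
w4: successors {w6}; ¬◇p ∨ ¬p there: w6:T. ✓
w6: successors {w6}; ¬◇p ∨ ¬p there: w6:T. ✓
w7: successors {w0}; ¬◇p ∨ ¬p there: w0:T. ✓
Satisfying worlds: {w0, w1, w4, w6, w7}.

5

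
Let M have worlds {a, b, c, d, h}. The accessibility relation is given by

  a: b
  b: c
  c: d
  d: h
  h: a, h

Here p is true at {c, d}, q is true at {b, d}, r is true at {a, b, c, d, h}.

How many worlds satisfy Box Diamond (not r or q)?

1

a: successors {b}; Diamond (not r or q) there: b:F. ✗
b: successors {c}; Diamond (not r or q) there: c:T. ✓
c: successors {d}; Diamond (not r or q) there: d:F. ✗
d: successors {h}; Diamond (not r or q) there: h:F. ✗
h: successors {a, h}; Diamond (not r or q) there: a:T, h:F. ✗
Satisfying worlds: {b}.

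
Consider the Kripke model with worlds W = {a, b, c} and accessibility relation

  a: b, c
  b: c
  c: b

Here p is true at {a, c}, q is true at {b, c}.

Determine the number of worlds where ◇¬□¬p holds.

a: successors {b, c}; ¬□¬p there: b:T, c:F. ✓
b: successors {c}; ¬□¬p there: c:F. ✗
c: successors {b}; ¬□¬p there: b:T. ✓
Satisfying worlds: {a, c}.

2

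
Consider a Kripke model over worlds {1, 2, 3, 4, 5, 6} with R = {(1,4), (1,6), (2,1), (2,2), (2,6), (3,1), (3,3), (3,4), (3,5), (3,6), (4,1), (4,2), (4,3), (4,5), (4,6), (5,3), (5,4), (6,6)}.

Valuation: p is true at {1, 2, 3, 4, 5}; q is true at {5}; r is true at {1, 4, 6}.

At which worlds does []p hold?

1: successors {4, 6}; p there: 4:T, 6:F. ✗
2: successors {1, 2, 6}; p there: 1:T, 2:T, 6:F. ✗
3: successors {1, 3, 4, 5, 6}; p there: 1:T, 3:T, 4:T, 5:T, 6:F. ✗
4: successors {1, 2, 3, 5, 6}; p there: 1:T, 2:T, 3:T, 5:T, 6:F. ✗
5: successors {3, 4}; p there: 3:T, 4:T. ✓
6: successors {6}; p there: 6:F. ✗

{5}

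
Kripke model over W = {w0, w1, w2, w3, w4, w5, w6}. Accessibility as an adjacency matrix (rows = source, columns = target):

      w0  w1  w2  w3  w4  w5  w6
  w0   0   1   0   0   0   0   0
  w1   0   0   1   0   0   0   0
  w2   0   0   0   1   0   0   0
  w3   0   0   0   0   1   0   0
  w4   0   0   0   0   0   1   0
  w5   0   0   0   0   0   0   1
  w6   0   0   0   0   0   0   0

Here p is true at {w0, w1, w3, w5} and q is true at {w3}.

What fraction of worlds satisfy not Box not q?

w0: Box not q is T. ✗
w1: Box not q is T. ✗
w2: Box not q is F. ✓
w3: Box not q is T. ✗
w4: Box not q is T. ✗
w5: Box not q is T. ✗
w6: Box not q is T. ✗
That's 1 of 7 worlds, so 1/7.

1/7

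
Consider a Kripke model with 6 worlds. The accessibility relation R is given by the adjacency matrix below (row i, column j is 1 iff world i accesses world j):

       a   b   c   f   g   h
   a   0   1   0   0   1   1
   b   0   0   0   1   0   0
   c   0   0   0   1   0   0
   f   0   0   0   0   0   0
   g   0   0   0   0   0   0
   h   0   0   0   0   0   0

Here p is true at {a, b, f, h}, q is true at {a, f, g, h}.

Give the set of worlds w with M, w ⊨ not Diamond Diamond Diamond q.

a: Diamond Diamond Diamond q is F. ✓
b: Diamond Diamond Diamond q is F. ✓
c: Diamond Diamond Diamond q is F. ✓
f: Diamond Diamond Diamond q is F. ✓
g: Diamond Diamond Diamond q is F. ✓
h: Diamond Diamond Diamond q is F. ✓

{a, b, c, f, g, h}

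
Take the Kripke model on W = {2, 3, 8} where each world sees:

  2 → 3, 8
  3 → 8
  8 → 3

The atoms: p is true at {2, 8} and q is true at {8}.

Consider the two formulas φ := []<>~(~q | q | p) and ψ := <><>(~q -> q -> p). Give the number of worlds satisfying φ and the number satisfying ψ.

0 and 3

For []<>~(~q | q | p):
2: successors {3, 8}; <>~(~q | q | p) there: 3:F, 8:F. ✗
3: successors {8}; <>~(~q | q | p) there: 8:F. ✗
8: successors {3}; <>~(~q | q | p) there: 3:F. ✗
— 0 worlds.
For <><>(~q -> q -> p):
2: successors {3, 8}; <>(~q -> q -> p) there: 3:T, 8:T. ✓
3: successors {8}; <>(~q -> q -> p) there: 8:T. ✓
8: successors {3}; <>(~q -> q -> p) there: 3:T. ✓
— 3 worlds.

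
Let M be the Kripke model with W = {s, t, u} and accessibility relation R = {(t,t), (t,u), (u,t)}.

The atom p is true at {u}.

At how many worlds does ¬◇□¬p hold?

2

s: ◇□¬p is F. ✓
t: ◇□¬p is T. ✗
u: ◇□¬p is F. ✓
Satisfying worlds: {s, u}.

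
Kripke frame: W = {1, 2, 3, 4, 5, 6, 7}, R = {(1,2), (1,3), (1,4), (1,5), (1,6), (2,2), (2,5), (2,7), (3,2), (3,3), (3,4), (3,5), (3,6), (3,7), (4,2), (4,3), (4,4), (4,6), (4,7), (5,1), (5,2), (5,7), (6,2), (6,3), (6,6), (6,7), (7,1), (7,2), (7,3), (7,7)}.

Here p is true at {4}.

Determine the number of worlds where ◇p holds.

3

1: successors {2, 3, 4, 5, 6}; p there: 2:F, 3:F, 4:T, 5:F, 6:F. ✓
2: successors {2, 5, 7}; p there: 2:F, 5:F, 7:F. ✗
3: successors {2, 3, 4, 5, 6, 7}; p there: 2:F, 3:F, 4:T, 5:F, 6:F, 7:F. ✓
4: successors {2, 3, 4, 6, 7}; p there: 2:F, 3:F, 4:T, 6:F, 7:F. ✓
5: successors {1, 2, 7}; p there: 1:F, 2:F, 7:F. ✗
6: successors {2, 3, 6, 7}; p there: 2:F, 3:F, 6:F, 7:F. ✗
7: successors {1, 2, 3, 7}; p there: 1:F, 2:F, 3:F, 7:F. ✗
Satisfying worlds: {1, 3, 4}.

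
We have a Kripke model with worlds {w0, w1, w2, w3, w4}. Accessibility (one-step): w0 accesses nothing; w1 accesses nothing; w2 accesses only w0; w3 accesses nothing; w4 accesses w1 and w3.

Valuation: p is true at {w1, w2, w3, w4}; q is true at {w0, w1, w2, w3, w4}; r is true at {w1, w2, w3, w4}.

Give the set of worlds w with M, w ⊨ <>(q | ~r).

w0: no successors, so <>(q | ~r) fails. ✗
w1: no successors, so <>(q | ~r) fails. ✗
w2: successors {w0}; q | ~r there: w0:T. ✓
w3: no successors, so <>(q | ~r) fails. ✗
w4: successors {w1, w3}; q | ~r there: w1:T, w3:T. ✓

{w2, w4}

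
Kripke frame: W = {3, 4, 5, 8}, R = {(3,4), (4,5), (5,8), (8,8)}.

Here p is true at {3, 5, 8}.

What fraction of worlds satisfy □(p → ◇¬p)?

3: successors {4}; p → ◇¬p there: 4:T. ✓
4: successors {5}; p → ◇¬p there: 5:F. ✗
5: successors {8}; p → ◇¬p there: 8:F. ✗
8: successors {8}; p → ◇¬p there: 8:F. ✗
That's 1 of 4 worlds, so 1/4.

1/4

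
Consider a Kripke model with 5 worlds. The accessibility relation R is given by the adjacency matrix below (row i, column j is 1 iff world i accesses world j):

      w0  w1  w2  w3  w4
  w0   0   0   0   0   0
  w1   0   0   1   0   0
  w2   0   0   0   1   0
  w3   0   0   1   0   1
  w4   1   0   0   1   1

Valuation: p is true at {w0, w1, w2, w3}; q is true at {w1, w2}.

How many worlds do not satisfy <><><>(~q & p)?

w0: no successors, so <><><>(~q & p) fails. ✗
w1: successors {w2}; <><>(~q & p) there: w2:F. ✗
w2: successors {w3}; <><>(~q & p) there: w3:T. ✓
w3: successors {w2, w4}; <><>(~q & p) there: w2:F, w4:T. ✓
w4: successors {w0, w3, w4}; <><>(~q & p) there: w0:F, w3:T, w4:T. ✓
Satisfying worlds: {w2, w3, w4}.
So <><><>(~q & p) fails at the other 2 worlds.

2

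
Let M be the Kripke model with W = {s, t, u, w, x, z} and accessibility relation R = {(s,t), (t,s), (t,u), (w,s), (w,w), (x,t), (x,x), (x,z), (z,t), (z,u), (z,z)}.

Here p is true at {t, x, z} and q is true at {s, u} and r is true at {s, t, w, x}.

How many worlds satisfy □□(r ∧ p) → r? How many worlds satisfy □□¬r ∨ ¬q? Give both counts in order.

5 and 5

For □□(r ∧ p) → r:
s: □□(r ∧ p) is F, r is T. ✓
t: □□(r ∧ p) is T, r is T. ✓
u: □□(r ∧ p) is T, r is F. ✗
w: □□(r ∧ p) is F, r is T. ✓
x: □□(r ∧ p) is F, r is T. ✓
z: □□(r ∧ p) is F, r is F. ✓
— 5 worlds.
For □□¬r ∨ ¬q:
s: □□¬r is F, ¬q is F. ✗
t: □□¬r is F, ¬q is T. ✓
u: □□¬r is T, ¬q is F. ✓
w: □□¬r is F, ¬q is T. ✓
x: □□¬r is F, ¬q is T. ✓
z: □□¬r is F, ¬q is T. ✓
— 5 worlds.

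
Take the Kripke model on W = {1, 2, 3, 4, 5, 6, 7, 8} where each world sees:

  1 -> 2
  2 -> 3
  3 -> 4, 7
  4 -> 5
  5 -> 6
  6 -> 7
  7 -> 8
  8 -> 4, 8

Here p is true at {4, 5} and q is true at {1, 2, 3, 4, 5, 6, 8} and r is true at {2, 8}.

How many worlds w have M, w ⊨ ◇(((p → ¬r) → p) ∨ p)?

3

1: successors {2}; ((p → ¬r) → p) ∨ p there: 2:F. ✗
2: successors {3}; ((p → ¬r) → p) ∨ p there: 3:F. ✗
3: successors {4, 7}; ((p → ¬r) → p) ∨ p there: 4:T, 7:F. ✓
4: successors {5}; ((p → ¬r) → p) ∨ p there: 5:T. ✓
5: successors {6}; ((p → ¬r) → p) ∨ p there: 6:F. ✗
6: successors {7}; ((p → ¬r) → p) ∨ p there: 7:F. ✗
7: successors {8}; ((p → ¬r) → p) ∨ p there: 8:F. ✗
8: successors {4, 8}; ((p → ¬r) → p) ∨ p there: 4:T, 8:F. ✓
Satisfying worlds: {3, 4, 8}.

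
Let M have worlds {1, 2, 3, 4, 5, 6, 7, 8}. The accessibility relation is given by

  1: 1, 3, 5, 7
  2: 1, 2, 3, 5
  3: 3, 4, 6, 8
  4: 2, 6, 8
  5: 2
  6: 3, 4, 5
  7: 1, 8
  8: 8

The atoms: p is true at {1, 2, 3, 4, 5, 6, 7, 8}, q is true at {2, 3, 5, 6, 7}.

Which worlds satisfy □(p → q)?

{5}

1: successors {1, 3, 5, 7}; p → q there: 1:F, 3:T, 5:T, 7:T. ✗
2: successors {1, 2, 3, 5}; p → q there: 1:F, 2:T, 3:T, 5:T. ✗
3: successors {3, 4, 6, 8}; p → q there: 3:T, 4:F, 6:T, 8:F. ✗
4: successors {2, 6, 8}; p → q there: 2:T, 6:T, 8:F. ✗
5: successors {2}; p → q there: 2:T. ✓
6: successors {3, 4, 5}; p → q there: 3:T, 4:F, 5:T. ✗
7: successors {1, 8}; p → q there: 1:F, 8:F. ✗
8: successors {8}; p → q there: 8:F. ✗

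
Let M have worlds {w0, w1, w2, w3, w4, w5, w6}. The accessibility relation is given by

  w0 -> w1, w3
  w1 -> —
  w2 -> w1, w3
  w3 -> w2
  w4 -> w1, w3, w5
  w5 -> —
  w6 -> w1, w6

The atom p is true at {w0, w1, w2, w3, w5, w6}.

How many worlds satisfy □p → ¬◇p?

w0: □p is T, ¬◇p is F. ✗
w1: □p is T, ¬◇p is T. ✓
w2: □p is T, ¬◇p is F. ✗
w3: □p is T, ¬◇p is F. ✗
w4: □p is T, ¬◇p is F. ✗
w5: □p is T, ¬◇p is T. ✓
w6: □p is T, ¬◇p is F. ✗
Satisfying worlds: {w1, w5}.

2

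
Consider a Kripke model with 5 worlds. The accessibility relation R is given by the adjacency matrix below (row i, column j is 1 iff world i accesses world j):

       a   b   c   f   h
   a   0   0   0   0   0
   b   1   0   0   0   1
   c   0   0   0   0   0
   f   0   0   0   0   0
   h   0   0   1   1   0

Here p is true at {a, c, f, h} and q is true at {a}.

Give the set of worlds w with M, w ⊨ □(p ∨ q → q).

{a, c, f}

a: no successors, so □(p ∨ q → q) holds vacuously. ✓
b: successors {a, h}; p ∨ q → q there: a:T, h:F. ✗
c: no successors, so □(p ∨ q → q) holds vacuously. ✓
f: no successors, so □(p ∨ q → q) holds vacuously. ✓
h: successors {c, f}; p ∨ q → q there: c:F, f:F. ✗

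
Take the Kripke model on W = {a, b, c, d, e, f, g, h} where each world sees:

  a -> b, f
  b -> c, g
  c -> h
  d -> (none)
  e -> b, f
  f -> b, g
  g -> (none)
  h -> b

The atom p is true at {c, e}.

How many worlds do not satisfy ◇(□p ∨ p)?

6

a: successors {b, f}; □p ∨ p there: b:F, f:F. ✗
b: successors {c, g}; □p ∨ p there: c:T, g:T. ✓
c: successors {h}; □p ∨ p there: h:F. ✗
d: no successors, so ◇(□p ∨ p) fails. ✗
e: successors {b, f}; □p ∨ p there: b:F, f:F. ✗
f: successors {b, g}; □p ∨ p there: b:F, g:T. ✓
g: no successors, so ◇(□p ∨ p) fails. ✗
h: successors {b}; □p ∨ p there: b:F. ✗
Satisfying worlds: {b, f}.
So ◇(□p ∨ p) fails at the other 6 worlds.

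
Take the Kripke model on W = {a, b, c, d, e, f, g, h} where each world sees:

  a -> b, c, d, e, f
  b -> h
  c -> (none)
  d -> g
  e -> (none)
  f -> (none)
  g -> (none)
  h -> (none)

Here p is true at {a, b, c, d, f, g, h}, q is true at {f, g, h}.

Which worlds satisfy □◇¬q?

a: successors {b, c, d, e, f}; ◇¬q there: b:F, c:F, d:F, e:F, f:F. ✗
b: successors {h}; ◇¬q there: h:F. ✗
c: no successors, so □◇¬q holds vacuously. ✓
d: successors {g}; ◇¬q there: g:F. ✗
e: no successors, so □◇¬q holds vacuously. ✓
f: no successors, so □◇¬q holds vacuously. ✓
g: no successors, so □◇¬q holds vacuously. ✓
h: no successors, so □◇¬q holds vacuously. ✓

{c, e, f, g, h}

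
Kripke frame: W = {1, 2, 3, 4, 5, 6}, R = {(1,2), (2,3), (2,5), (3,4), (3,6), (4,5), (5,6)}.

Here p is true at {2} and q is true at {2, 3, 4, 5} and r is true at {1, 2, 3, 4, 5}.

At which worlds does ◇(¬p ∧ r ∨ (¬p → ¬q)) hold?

{1, 2, 3, 4, 5}

1: successors {2}; ¬p ∧ r ∨ (¬p → ¬q) there: 2:T. ✓
2: successors {3, 5}; ¬p ∧ r ∨ (¬p → ¬q) there: 3:T, 5:T. ✓
3: successors {4, 6}; ¬p ∧ r ∨ (¬p → ¬q) there: 4:T, 6:T. ✓
4: successors {5}; ¬p ∧ r ∨ (¬p → ¬q) there: 5:T. ✓
5: successors {6}; ¬p ∧ r ∨ (¬p → ¬q) there: 6:T. ✓
6: no successors, so ◇(¬p ∧ r ∨ (¬p → ¬q)) fails. ✗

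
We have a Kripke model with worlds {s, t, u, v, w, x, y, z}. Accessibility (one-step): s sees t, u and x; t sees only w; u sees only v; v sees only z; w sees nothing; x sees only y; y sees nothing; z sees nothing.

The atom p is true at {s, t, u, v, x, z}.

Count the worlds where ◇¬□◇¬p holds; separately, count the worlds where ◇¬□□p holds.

For ◇¬□◇¬p:
s: successors {t, u, x}; ¬□◇¬p there: t:T, u:T, x:T. ✓
t: successors {w}; ¬□◇¬p there: w:F. ✗
u: successors {v}; ¬□◇¬p there: v:T. ✓
v: successors {z}; ¬□◇¬p there: z:F. ✗
w: no successors, so ◇¬□◇¬p fails. ✗
x: successors {y}; ¬□◇¬p there: y:F. ✗
y: no successors, so ◇¬□◇¬p fails. ✗
z: no successors, so ◇¬□◇¬p fails. ✗
— 2 worlds.
For ◇¬□□p:
s: successors {t, u, x}; ¬□□p there: t:F, u:F, x:F. ✗
t: successors {w}; ¬□□p there: w:F. ✗
u: successors {v}; ¬□□p there: v:F. ✗
v: successors {z}; ¬□□p there: z:F. ✗
w: no successors, so ◇¬□□p fails. ✗
x: successors {y}; ¬□□p there: y:F. ✗
y: no successors, so ◇¬□□p fails. ✗
z: no successors, so ◇¬□□p fails. ✗
— 0 worlds.

2 and 0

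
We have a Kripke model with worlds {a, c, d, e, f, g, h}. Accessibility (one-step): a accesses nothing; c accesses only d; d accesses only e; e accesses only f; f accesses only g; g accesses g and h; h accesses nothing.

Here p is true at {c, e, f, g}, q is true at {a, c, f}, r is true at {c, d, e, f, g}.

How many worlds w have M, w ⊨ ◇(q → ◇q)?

a: no successors, so ◇(q → ◇q) fails. ✗
c: successors {d}; q → ◇q there: d:T. ✓
d: successors {e}; q → ◇q there: e:T. ✓
e: successors {f}; q → ◇q there: f:F. ✗
f: successors {g}; q → ◇q there: g:T. ✓
g: successors {g, h}; q → ◇q there: g:T, h:T. ✓
h: no successors, so ◇(q → ◇q) fails. ✗
Satisfying worlds: {c, d, f, g}.

4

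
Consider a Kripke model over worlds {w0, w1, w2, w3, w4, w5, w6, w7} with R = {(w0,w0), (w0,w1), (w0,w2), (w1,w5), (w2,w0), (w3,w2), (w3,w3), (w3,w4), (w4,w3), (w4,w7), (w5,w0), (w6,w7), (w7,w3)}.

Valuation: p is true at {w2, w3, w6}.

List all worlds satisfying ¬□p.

w0: □p is F. ✓
w1: □p is F. ✓
w2: □p is F. ✓
w3: □p is F. ✓
w4: □p is F. ✓
w5: □p is F. ✓
w6: □p is F. ✓
w7: □p is T. ✗

{w0, w1, w2, w3, w4, w5, w6}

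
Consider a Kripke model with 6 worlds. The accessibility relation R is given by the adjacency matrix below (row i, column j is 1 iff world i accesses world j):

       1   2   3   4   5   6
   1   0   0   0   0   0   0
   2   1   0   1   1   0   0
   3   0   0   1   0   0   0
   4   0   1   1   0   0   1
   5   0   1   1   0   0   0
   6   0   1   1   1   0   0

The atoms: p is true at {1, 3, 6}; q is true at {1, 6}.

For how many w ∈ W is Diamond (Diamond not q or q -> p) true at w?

1: no successors, so Diamond (Diamond not q or q -> p) fails. ✗
2: successors {1, 3, 4}; Diamond not q or q -> p there: 1:T, 3:T, 4:F. ✓
3: successors {3}; Diamond not q or q -> p there: 3:T. ✓
4: successors {2, 3, 6}; Diamond not q or q -> p there: 2:F, 3:T, 6:T. ✓
5: successors {2, 3}; Diamond not q or q -> p there: 2:F, 3:T. ✓
6: successors {2, 3, 4}; Diamond not q or q -> p there: 2:F, 3:T, 4:F. ✓
Satisfying worlds: {2, 3, 4, 5, 6}.

5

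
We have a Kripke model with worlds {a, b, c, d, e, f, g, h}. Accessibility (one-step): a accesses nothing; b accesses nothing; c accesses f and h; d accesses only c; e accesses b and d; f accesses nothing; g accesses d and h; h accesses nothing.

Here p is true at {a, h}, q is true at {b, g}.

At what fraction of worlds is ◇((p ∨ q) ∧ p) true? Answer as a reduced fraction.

1/4

a: no successors, so ◇((p ∨ q) ∧ p) fails. ✗
b: no successors, so ◇((p ∨ q) ∧ p) fails. ✗
c: successors {f, h}; (p ∨ q) ∧ p there: f:F, h:T. ✓
d: successors {c}; (p ∨ q) ∧ p there: c:F. ✗
e: successors {b, d}; (p ∨ q) ∧ p there: b:F, d:F. ✗
f: no successors, so ◇((p ∨ q) ∧ p) fails. ✗
g: successors {d, h}; (p ∨ q) ∧ p there: d:F, h:T. ✓
h: no successors, so ◇((p ∨ q) ∧ p) fails. ✗
That's 2 of 8 worlds, so 2/8 = 1/4.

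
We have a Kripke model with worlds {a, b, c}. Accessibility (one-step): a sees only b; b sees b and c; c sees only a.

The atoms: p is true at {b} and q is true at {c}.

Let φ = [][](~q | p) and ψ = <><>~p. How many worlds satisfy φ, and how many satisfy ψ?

1 and 2

For [][](~q | p):
a: successors {b}; [](~q | p) there: b:F. ✗
b: successors {b, c}; [](~q | p) there: b:F, c:T. ✗
c: successors {a}; [](~q | p) there: a:T. ✓
— 1 world.
For <><>~p:
a: successors {b}; <>~p there: b:T. ✓
b: successors {b, c}; <>~p there: b:T, c:T. ✓
c: successors {a}; <>~p there: a:F. ✗
— 2 worlds.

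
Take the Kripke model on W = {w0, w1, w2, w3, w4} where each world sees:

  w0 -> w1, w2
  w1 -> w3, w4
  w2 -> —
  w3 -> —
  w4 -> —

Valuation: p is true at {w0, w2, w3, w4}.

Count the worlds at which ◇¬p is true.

w0: successors {w1, w2}; ¬p there: w1:T, w2:F. ✓
w1: successors {w3, w4}; ¬p there: w3:F, w4:F. ✗
w2: no successors, so ◇¬p fails. ✗
w3: no successors, so ◇¬p fails. ✗
w4: no successors, so ◇¬p fails. ✗
Satisfying worlds: {w0}.

1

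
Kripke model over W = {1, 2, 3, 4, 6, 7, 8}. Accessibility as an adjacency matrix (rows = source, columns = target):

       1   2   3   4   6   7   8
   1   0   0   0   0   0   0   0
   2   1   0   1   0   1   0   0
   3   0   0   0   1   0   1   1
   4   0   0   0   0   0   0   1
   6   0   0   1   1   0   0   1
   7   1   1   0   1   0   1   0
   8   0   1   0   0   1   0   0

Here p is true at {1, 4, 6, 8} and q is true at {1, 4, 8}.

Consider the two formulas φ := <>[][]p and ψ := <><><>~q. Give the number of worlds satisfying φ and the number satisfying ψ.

For <>[][]p:
1: no successors, so <>[][]p fails. ✗
2: successors {1, 3, 6}; [][]p there: 1:T, 3:F, 6:F. ✓
3: successors {4, 7, 8}; [][]p there: 4:F, 7:F, 8:F. ✗
4: successors {8}; [][]p there: 8:F. ✗
6: successors {3, 4, 8}; [][]p there: 3:F, 4:F, 8:F. ✗
7: successors {1, 2, 4, 7}; [][]p there: 1:T, 2:F, 4:F, 7:F. ✓
8: successors {2, 6}; [][]p there: 2:F, 6:F. ✗
— 2 worlds.
For <><><>~q:
1: no successors, so <><><>~q fails. ✗
2: successors {1, 3, 6}; <><>~q there: 1:F, 3:T, 6:T. ✓
3: successors {4, 7, 8}; <><>~q there: 4:T, 7:T, 8:T. ✓
4: successors {8}; <><>~q there: 8:T. ✓
6: successors {3, 4, 8}; <><>~q there: 3:T, 4:T, 8:T. ✓
7: successors {1, 2, 4, 7}; <><>~q there: 1:F, 2:T, 4:T, 7:T. ✓
8: successors {2, 6}; <><>~q there: 2:T, 6:T. ✓
— 6 worlds.

2 and 6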